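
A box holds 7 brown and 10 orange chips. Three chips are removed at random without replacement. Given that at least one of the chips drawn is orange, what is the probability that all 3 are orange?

8/43

P(all 3 orange) = C(10,3)/C(17,3) = 3/17; P(at least one orange) = 1 − C(7,3)/C(17,3) = 129/136.
Since 'all 3 orange' ⊆ 'at least one orange', P(all 3 | at least one) = 3/17 / 129/136 = 8/43 ≈ 0.1860.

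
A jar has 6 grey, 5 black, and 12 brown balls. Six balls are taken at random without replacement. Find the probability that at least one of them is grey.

Use the complement: P(at least one grey) = 1 − P(no grey).
P(none) = C(17,6)/C(23,6) = 12376/100947.
So P = 1 − 12376/100947 = 12653/14421 ≈ 0.8774.

12653/14421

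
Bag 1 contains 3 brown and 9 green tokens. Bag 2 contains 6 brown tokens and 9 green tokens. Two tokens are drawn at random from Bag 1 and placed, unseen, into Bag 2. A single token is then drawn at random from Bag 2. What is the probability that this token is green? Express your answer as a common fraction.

Condition on how many of the transferred tokens are green (from Bag 1: 9 green of 12; then Bag 2 has 17 total).
  0 green: C(9,0)C(3,2)/C(12,2) = 1/22; then P = 9/17
  1 green: C(9,1)C(3,1)/C(12,2) = 9/22; then P = 10/17
  2 green: C(9,2)C(3,0)/C(12,2) = 6/11; then P = 11/17
P(green from Bag 2) = 21/34 ≈ 0.6176.

21/34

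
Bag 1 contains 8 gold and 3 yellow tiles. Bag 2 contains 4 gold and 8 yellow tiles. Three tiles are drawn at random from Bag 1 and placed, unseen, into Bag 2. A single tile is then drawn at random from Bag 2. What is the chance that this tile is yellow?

Condition on how many of the transferred tiles are yellow (from Bag 1: 3 yellow of 11; then Bag 2 has 15 total).
  0 yellow: C(3,0)C(8,3)/C(11,3) = 56/165; then P = 8/15
  1 yellow: C(3,1)C(8,2)/C(11,3) = 28/55; then P = 9/15
  2 yellow: C(3,2)C(8,1)/C(11,3) = 8/55; then P = 10/15
  3 yellow: C(3,3)C(8,0)/C(11,3) = 1/165; then P = 11/15
P(yellow from Bag 2) = 97/165 ≈ 0.5879.

97/165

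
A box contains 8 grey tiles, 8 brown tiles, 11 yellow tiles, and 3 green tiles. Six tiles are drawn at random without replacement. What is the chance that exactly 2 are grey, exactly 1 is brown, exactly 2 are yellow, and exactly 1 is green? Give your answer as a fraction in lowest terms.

Unordered draws without replacement: count favorable combinations over C(30,6).
Favorable = C(8,2) · C(8,1) · C(11,2) · C(3,1) = 36960; total = C(30,6) = 593775.
P = 36960/593775 = 352/5655 ≈ 0.0622.

352/5655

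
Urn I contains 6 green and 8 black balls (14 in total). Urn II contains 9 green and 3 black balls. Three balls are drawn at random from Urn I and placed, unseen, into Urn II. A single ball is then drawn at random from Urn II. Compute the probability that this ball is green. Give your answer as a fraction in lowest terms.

24/35

Condition on how many of the transferred balls are green (from Urn I: 6 green of 14; then Urn II has 15 total).
  0 green: C(6,0)C(8,3)/C(14,3) = 2/13; then P = 9/15
  1 green: C(6,1)C(8,2)/C(14,3) = 6/13; then P = 10/15
  2 green: C(6,2)C(8,1)/C(14,3) = 30/91; then P = 11/15
  3 green: C(6,3)C(8,0)/C(14,3) = 5/91; then P = 12/15
P(green from Urn II) = 24/35 ≈ 0.6857.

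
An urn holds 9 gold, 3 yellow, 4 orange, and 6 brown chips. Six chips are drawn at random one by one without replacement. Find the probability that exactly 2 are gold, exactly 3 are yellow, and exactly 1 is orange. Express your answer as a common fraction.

48/24871

Unordered draws without replacement: count favorable combinations over C(22,6).
Favorable = C(9,2) · C(3,3) · C(4,1) · C(6,0) = 144; total = C(22,6) = 74613.
P = 144/74613 = 48/24871 ≈ 0.0019.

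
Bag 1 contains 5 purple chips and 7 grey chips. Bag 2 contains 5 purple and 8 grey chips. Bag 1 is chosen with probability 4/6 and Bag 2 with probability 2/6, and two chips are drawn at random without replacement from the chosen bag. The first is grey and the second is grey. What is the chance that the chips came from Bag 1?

39/61

P(E | Bag 1) = 7/22; P(E | Bag 2) = 14/39.
P(E) = 2/3·7/22 + 1/3·14/39 = 427/1287.
By Bayes' rule, P(Bag 1 | E) = 7/33 / 427/1287 = 39/61 ≈ 0.6393.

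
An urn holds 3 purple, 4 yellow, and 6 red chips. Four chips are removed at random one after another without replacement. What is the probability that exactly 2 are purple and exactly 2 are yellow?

Unordered draws without replacement: count favorable combinations over C(13,4).
Favorable = C(3,2) · C(4,2) · C(6,0) = 18; total = C(13,4) = 715.
P = 18/715 = 18/715 ≈ 0.0252.

18/715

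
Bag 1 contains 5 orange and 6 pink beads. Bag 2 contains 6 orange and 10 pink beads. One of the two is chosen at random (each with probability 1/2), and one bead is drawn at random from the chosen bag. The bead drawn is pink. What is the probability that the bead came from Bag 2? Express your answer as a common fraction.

P(pink | Bag 1) = 6/11; P(pink | Bag 2) = 5/8.
P(pink) = 1/2·6/11 + 1/2·5/8 = 103/176.
By Bayes' rule, P(Bag 2 | pink) = 5/16 / 103/176 = 55/103 ≈ 0.5340.

55/103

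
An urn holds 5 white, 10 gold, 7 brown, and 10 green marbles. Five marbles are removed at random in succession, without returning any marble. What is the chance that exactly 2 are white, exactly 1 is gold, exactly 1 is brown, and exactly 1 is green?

Unordered draws without replacement: count favorable combinations over C(32,5).
Favorable = C(5,2) · C(10,1) · C(7,1) · C(10,1) = 7000; total = C(32,5) = 201376.
P = 7000/201376 = 125/3596 ≈ 0.0348.

125/3596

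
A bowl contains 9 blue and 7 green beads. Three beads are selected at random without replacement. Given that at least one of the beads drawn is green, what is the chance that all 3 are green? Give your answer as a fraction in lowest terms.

P(all 3 green) = C(7,3)/C(16,3) = 1/16; P(at least one green) = 1 − C(9,3)/C(16,3) = 17/20.
Since 'all 3 green' ⊆ 'at least one green', P(all 3 | at least one) = 1/16 / 17/20 = 5/68 ≈ 0.0735.

5/68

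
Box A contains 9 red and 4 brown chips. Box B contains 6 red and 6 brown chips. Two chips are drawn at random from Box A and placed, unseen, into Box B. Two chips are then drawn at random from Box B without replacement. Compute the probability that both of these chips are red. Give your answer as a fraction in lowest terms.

309/1183

Condition on how many of the transferred chips are red (from Box A: 9 red of 13; then Box B has 14 total).
  0 red: C(9,0)C(4,2)/C(13,2) = 1/13; then P = C(6,2)/C(14,2) = 15/91
  1 red: C(9,1)C(4,1)/C(13,2) = 6/13; then P = C(7,2)/C(14,2) = 3/13
  2 red: C(9,2)C(4,0)/C(13,2) = 6/13; then P = C(8,2)/C(14,2) = 4/13
P(both red) = 309/1183 ≈ 0.2612.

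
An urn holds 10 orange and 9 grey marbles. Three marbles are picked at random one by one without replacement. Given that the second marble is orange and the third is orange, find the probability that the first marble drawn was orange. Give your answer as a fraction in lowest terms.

8/17

P(first=orange and the second marble is orange and the third is orange) = (10/19)·(9/18)·(8/17) = 40/323.
P(E) = Σ over first color = 40/323 + 45/323 = 5/19.
By Bayes, P(first=orange | E) = 40/323 / 5/19 = 8/17 ≈ 0.4706.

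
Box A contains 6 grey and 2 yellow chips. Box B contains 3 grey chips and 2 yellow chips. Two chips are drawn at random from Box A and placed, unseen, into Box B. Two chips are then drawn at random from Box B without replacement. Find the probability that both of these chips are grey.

Condition on how many of the transferred chips are grey (from Box A: 6 grey of 8; then Box B has 7 total).
  0 grey: C(6,0)C(2,2)/C(8,2) = 1/28; then P = C(3,2)/C(7,2) = 1/7
  1 grey: C(6,1)C(2,1)/C(8,2) = 3/7; then P = C(4,2)/C(7,2) = 2/7
  2 grey: C(6,2)C(2,0)/C(8,2) = 15/28; then P = C(5,2)/C(7,2) = 10/21
P(both grey) = 75/196 ≈ 0.3827.

75/196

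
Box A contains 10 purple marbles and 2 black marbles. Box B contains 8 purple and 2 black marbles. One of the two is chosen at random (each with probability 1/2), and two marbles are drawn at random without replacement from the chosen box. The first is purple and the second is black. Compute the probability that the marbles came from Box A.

P(E | Box A) = 5/33; P(E | Box B) = 8/45.
P(E) = 1/2·5/33 + 1/2·8/45 = 163/990.
By Bayes' rule, P(Box A | E) = 5/66 / 163/990 = 75/163 ≈ 0.4601.

75/163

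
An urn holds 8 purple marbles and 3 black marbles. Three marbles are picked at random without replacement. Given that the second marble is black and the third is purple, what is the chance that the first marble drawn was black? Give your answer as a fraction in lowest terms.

P(first=black and the second marble is black and the third is purple) = (3/11)·(2/10)·(8/9) = 8/165.
P(E) = Σ over first color = 28/165 + 8/165 = 12/55.
By Bayes, P(first=black | E) = 8/165 / 12/55 = 2/9 ≈ 0.2222.

2/9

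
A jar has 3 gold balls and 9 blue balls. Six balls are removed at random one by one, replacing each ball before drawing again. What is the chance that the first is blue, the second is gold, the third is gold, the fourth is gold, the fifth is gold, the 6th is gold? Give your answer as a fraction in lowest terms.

3/4096

Multiply the conditional probability of each draw in order, with replacement (the composition resets each draw).
P = (9/12) · (3/12) · (3/12) · (3/12) · (3/12) · (3/12) = 3/4096 ≈ 0.0007.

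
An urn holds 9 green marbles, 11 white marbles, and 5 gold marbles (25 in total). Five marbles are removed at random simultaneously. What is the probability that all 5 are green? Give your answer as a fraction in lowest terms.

Unordered draws without replacement: count favorable combinations over C(25,5).
Favorable = C(9,5) · C(11,0) · C(5,0) = 126; total = C(25,5) = 53130.
P = 126/53130 = 3/1265 ≈ 0.0024.

3/1265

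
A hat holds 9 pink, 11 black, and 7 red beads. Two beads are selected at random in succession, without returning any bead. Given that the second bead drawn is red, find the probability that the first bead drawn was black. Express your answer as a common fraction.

P(first=black and the second bead drawn is red) = (11/27)·(7/26) = 77/702.
P(the second bead drawn is red) = Σ over first color = 7/78 + 77/702 + 7/117 = 7/27.
By Bayes, P(first=black | the second bead drawn is red) = 77/702 / 7/27 = 11/26 ≈ 0.4231.

11/26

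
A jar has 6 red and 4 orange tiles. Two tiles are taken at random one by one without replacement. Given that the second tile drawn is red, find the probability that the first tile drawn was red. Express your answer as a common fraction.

5/9

P(first=red and the second tile drawn is red) = (6/10)·(5/9) = 1/3.
P(the second tile drawn is red) = Σ over first color = 1/3 + 4/15 = 3/5.
By Bayes, P(first=red | the second tile drawn is red) = 1/3 / 3/5 = 5/9 ≈ 0.5556.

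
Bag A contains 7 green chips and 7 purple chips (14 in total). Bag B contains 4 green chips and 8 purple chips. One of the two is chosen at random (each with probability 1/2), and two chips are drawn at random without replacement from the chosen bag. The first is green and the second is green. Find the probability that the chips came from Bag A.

33/46

P(E | Bag A) = 3/13; P(E | Bag B) = 1/11.
P(E) = 1/2·3/13 + 1/2·1/11 = 23/143.
By Bayes' rule, P(Bag A | E) = 3/26 / 23/143 = 33/46 ≈ 0.7174.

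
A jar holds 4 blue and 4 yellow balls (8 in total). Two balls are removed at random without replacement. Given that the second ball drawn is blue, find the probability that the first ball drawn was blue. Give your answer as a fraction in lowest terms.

3/7

P(first=blue and the second ball drawn is blue) = (4/8)·(3/7) = 3/14.
P(the second ball drawn is blue) = Σ over first color = 3/14 + 2/7 = 1/2.
By Bayes, P(first=blue | the second ball drawn is blue) = 3/14 / 1/2 = 3/7 ≈ 0.4286.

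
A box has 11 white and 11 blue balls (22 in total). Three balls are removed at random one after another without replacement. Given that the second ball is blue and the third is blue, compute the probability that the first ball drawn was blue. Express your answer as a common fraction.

9/20

P(first=blue and the second ball is blue and the third is blue) = (11/22)·(10/21)·(9/20) = 3/28.
P(E) = Σ over first color = 11/84 + 3/28 = 5/21.
By Bayes, P(first=blue | E) = 3/28 / 5/21 = 9/20 ≈ 0.4500.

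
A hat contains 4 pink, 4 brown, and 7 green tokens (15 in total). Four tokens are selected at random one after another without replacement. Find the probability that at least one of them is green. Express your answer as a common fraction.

37/39

Use the complement: P(at least one green) = 1 − P(no green).
P(none) = C(8,4)/C(15,4) = 70/1365.
So P = 1 − 70/1365 = 37/39 ≈ 0.9487.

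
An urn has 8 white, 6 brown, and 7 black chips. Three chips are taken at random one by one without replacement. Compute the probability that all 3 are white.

Unordered draws without replacement: count favorable combinations over C(21,3).
Favorable = C(8,3) · C(6,0) · C(7,0) = 56; total = C(21,3) = 1330.
P = 56/1330 = 4/95 ≈ 0.0421.

4/95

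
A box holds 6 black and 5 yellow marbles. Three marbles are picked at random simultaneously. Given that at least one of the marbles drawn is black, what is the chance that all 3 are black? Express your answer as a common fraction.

4/31

P(all 3 black) = C(6,3)/C(11,3) = 4/33; P(at least one black) = 1 − C(5,3)/C(11,3) = 31/33.
Since 'all 3 black' ⊆ 'at least one black', P(all 3 | at least one) = 4/33 / 31/33 = 4/31 ≈ 0.1290.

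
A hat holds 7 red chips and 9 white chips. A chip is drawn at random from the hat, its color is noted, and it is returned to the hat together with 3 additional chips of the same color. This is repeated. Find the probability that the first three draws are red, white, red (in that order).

Track the composition after each reinforcement of +3.
P = (7/16) · (9/19) · (10/22) = 315/3344 ≈ 0.0942.

315/3344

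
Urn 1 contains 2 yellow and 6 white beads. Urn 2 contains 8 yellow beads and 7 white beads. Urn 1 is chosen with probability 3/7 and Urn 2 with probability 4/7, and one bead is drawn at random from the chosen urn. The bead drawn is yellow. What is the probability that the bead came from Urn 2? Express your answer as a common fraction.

128/173

P(yellow | Urn 1) = 1/4; P(yellow | Urn 2) = 8/15.
P(yellow) = 3/7·1/4 + 4/7·8/15 = 173/420.
By Bayes' rule, P(Urn 2 | yellow) = 32/105 / 173/420 = 128/173 ≈ 0.7399.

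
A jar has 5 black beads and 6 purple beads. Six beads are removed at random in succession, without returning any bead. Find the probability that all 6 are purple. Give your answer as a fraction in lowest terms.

1/462

Multiply the conditional probability of each draw in order, without replacement, so each draw removes one from its color and from the total.
P = (6/11) · (5/10) · (4/9) · (3/8) · (2/7) · (1/6) = 1/462 ≈ 0.0022.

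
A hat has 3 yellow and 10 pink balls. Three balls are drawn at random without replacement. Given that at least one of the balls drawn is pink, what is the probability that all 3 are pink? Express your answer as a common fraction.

8/19

P(all 3 pink) = C(10,3)/C(13,3) = 60/143; P(at least one pink) = 1 − C(3,3)/C(13,3) = 285/286.
Since 'all 3 pink' ⊆ 'at least one pink', P(all 3 | at least one) = 60/143 / 285/286 = 8/19 ≈ 0.4211.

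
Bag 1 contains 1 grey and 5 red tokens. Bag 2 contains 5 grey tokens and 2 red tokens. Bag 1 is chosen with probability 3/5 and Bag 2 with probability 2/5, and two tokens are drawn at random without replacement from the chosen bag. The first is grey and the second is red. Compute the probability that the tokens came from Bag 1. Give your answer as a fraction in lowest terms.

21/41

P(E | Bag 1) = 1/6; P(E | Bag 2) = 5/21.
P(E) = 3/5·1/6 + 2/5·5/21 = 41/210.
By Bayes' rule, P(Bag 1 | E) = 1/10 / 41/210 = 21/41 ≈ 0.5122.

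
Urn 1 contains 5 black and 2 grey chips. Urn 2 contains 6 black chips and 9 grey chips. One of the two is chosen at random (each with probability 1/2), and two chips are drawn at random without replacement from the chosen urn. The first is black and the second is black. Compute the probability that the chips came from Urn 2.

P(E | Urn 1) = 10/21; P(E | Urn 2) = 1/7.
P(E) = 1/2·10/21 + 1/2·1/7 = 13/42.
By Bayes' rule, P(Urn 2 | E) = 1/14 / 13/42 = 3/13 ≈ 0.2308.

3/13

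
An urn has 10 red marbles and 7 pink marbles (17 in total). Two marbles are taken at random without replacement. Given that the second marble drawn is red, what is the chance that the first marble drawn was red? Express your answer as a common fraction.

P(first=red and the second marble drawn is red) = (10/17)·(9/16) = 45/136.
P(the second marble drawn is red) = Σ over first color = 45/136 + 35/136 = 10/17.
By Bayes, P(first=red | the second marble drawn is red) = 45/136 / 10/17 = 9/16 ≈ 0.5625.

9/16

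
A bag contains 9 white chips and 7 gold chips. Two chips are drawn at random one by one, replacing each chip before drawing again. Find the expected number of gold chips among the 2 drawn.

By linearity of expectation, E[X] = Σ P(draw i is gold); each independent draw has P(gold) = 7/16.
E[X] = 2 · 7/16 = 7/8 ≈ 0.8750.

7/8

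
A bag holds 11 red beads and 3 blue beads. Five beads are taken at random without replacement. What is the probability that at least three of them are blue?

5/182

Sum the hypergeometric tail for j = 3,…,3 blue beads.
Favorable = C(3,3)·C(11,2) = 55; total = C(14,5) = 2002.
P = 55/2002 = 5/182 ≈ 0.0275.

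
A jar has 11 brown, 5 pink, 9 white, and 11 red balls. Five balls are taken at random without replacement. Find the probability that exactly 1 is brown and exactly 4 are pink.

Unordered draws without replacement: count favorable combinations over C(36,5).
Favorable = C(11,1) · C(5,4) · C(9,0) · C(11,0) = 55; total = C(36,5) = 376992.
P = 55/376992 = 5/34272 ≈ 0.0001.

5/34272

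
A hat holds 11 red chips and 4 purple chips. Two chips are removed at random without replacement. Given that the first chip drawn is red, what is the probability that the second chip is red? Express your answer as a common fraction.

5/7

After removing 1 red, the hat has 10 red out of 14 remaining.
P(second is red | given) = 10/14 = 5/7 ≈ 0.7143.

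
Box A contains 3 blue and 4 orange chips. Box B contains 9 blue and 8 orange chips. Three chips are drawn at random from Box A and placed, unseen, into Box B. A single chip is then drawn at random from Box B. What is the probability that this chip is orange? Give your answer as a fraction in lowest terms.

Condition on how many of the transferred chips are orange (from Box A: 4 orange of 7; then Box B has 20 total).
  0 orange: C(4,0)C(3,3)/C(7,3) = 1/35; then P = 8/20
  1 orange: C(4,1)C(3,2)/C(7,3) = 12/35; then P = 9/20
  2 orange: C(4,2)C(3,1)/C(7,3) = 18/35; then P = 10/20
  3 orange: C(4,3)C(3,0)/C(7,3) = 4/35; then P = 11/20
P(orange from Box B) = 17/35 ≈ 0.4857.

17/35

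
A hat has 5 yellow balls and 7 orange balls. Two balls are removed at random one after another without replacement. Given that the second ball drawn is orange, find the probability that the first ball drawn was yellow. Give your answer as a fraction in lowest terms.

5/11

P(first=yellow and the second ball drawn is orange) = (5/12)·(7/11) = 35/132.
P(the second ball drawn is orange) = Σ over first color = 35/132 + 7/22 = 7/12.
By Bayes, P(first=yellow | the second ball drawn is orange) = 35/132 / 7/12 = 5/11 ≈ 0.4545.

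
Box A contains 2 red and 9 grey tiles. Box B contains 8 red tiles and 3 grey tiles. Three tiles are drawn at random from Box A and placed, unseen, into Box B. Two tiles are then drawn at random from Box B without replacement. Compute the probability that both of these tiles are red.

Condition on how many of the transferred tiles are red (from Box A: 2 red of 11; then Box B has 14 total).
  0 red: C(2,0)C(9,3)/C(11,3) = 28/55; then P = C(8,2)/C(14,2) = 4/13
  1 red: C(2,1)C(9,2)/C(11,3) = 24/55; then P = C(9,2)/C(14,2) = 36/91
  2 red: C(2,2)C(9,1)/C(11,3) = 3/55; then P = C(10,2)/C(14,2) = 45/91
P(both red) = 1783/5005 ≈ 0.3562.

1783/5005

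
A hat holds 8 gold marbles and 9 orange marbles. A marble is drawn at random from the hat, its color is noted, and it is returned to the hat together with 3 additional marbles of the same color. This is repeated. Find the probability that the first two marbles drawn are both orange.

After a orange draw the hat holds 12 orange out of 20.
P = (9/17)·(12/20) = 27/85 ≈ 0.3176.

27/85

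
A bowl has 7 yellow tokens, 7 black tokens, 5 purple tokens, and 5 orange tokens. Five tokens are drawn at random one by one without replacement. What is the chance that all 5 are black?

1/2024

Unordered draws without replacement: count favorable combinations over C(24,5).
Favorable = C(7,0) · C(7,5) · C(5,0) · C(5,0) = 21; total = C(24,5) = 42504.
P = 21/42504 = 1/2024 ≈ 0.0005.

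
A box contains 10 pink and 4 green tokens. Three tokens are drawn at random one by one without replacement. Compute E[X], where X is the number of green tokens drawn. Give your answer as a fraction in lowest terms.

By linearity of expectation, E[X] = Σ P(draw i is green); by symmetry each draw (even without replacement) has P(green) = 4/14.
E[X] = 3 · 4/14 = 6/7 ≈ 0.8571.

6/7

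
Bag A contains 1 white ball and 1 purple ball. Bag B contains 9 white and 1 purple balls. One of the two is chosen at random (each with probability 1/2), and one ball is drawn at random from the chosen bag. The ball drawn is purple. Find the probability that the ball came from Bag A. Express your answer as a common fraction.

P(purple | Bag A) = 1/2; P(purple | Bag B) = 1/10.
P(purple) = 1/2·1/2 + 1/2·1/10 = 3/10.
By Bayes' rule, P(Bag A | purple) = 1/4 / 3/10 = 5/6 ≈ 0.8333.

5/6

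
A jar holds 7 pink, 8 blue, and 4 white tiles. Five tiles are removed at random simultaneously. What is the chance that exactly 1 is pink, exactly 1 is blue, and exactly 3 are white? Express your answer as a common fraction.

Unordered draws without replacement: count favorable combinations over C(19,5).
Favorable = C(7,1) · C(8,1) · C(4,3) = 224; total = C(19,5) = 11628.
P = 224/11628 = 56/2907 ≈ 0.0193.

56/2907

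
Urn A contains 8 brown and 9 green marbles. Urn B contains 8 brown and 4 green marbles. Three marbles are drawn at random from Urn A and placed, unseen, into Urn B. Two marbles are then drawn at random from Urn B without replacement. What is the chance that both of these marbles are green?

149/1190

Condition on how many of the transferred marbles are green (from Urn A: 9 green of 17; then Urn B has 15 total).
  0 green: C(9,0)C(8,3)/C(17,3) = 7/85; then P = C(4,2)/C(15,2) = 2/35
  1 green: C(9,1)C(8,2)/C(17,3) = 63/170; then P = C(5,2)/C(15,2) = 2/21
  2 green: C(9,2)C(8,1)/C(17,3) = 36/85; then P = C(6,2)/C(15,2) = 1/7
  3 green: C(9,3)C(8,0)/C(17,3) = 21/170; then P = C(7,2)/C(15,2) = 1/5
P(both green) = 149/1190 ≈ 0.1252.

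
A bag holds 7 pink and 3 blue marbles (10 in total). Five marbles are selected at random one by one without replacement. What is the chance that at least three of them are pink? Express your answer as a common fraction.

Sum the hypergeometric tail for j = 3,…,5 pink marbles.
Favorable = C(7,3)·C(3,2) + C(7,4)·C(3,1) + C(7,5)·C(3,0) = 231; total = C(10,5) = 252.
P = 231/252 = 11/12 ≈ 0.9167.

11/12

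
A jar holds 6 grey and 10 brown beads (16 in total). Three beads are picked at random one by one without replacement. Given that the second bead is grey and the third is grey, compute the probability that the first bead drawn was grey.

P(first=grey and the second bead is grey and the third is grey) = (6/16)·(5/15)·(4/14) = 1/28.
P(E) = Σ over first color = 1/28 + 5/56 = 1/8.
By Bayes, P(first=grey | E) = 1/28 / 1/8 = 2/7 ≈ 0.2857.

2/7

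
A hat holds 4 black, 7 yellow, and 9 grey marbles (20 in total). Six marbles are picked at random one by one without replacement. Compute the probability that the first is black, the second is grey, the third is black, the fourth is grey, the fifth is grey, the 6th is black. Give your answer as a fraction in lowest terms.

7/16150

Multiply the conditional probability of each draw in order, without replacement, so each draw removes one from its color and from the total.
P = (4/20) · (9/19) · (3/18) · (8/17) · (7/16) · (2/15) = 7/16150 ≈ 0.0004.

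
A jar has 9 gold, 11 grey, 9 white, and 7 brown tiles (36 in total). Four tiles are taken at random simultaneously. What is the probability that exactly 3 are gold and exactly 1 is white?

12/935

Unordered draws without replacement: count favorable combinations over C(36,4).
Favorable = C(9,3) · C(11,0) · C(9,1) · C(7,0) = 756; total = C(36,4) = 58905.
P = 756/58905 = 12/935 ≈ 0.0128.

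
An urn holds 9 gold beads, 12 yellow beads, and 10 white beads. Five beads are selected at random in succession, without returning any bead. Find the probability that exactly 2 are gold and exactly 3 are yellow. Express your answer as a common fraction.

Unordered draws without replacement: count favorable combinations over C(31,5).
Favorable = C(9,2) · C(12,3) · C(10,0) = 7920; total = C(31,5) = 169911.
P = 7920/169911 = 880/18879 ≈ 0.0466.

880/18879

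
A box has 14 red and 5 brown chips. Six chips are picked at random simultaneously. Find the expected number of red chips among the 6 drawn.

By linearity of expectation, E[X] = Σ P(draw i is red); by symmetry each draw (even without replacement) has P(red) = 14/19.
E[X] = 6 · 14/19 = 84/19 ≈ 4.4211.

84/19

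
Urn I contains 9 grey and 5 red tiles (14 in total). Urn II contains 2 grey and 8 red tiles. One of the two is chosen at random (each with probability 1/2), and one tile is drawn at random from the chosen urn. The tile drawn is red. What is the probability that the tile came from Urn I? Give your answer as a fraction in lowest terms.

25/81

P(red | Urn I) = 5/14; P(red | Urn II) = 4/5.
P(red) = 1/2·5/14 + 1/2·4/5 = 81/140.
By Bayes' rule, P(Urn I | red) = 5/28 / 81/140 = 25/81 ≈ 0.3086.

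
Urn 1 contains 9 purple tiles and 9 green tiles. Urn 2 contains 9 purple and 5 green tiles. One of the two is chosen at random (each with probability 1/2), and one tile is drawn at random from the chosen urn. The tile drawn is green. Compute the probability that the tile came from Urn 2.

5/12

P(green | Urn 1) = 1/2; P(green | Urn 2) = 5/14.
P(green) = 1/2·1/2 + 1/2·5/14 = 3/7.
By Bayes' rule, P(Urn 2 | green) = 5/28 / 3/7 = 5/12 ≈ 0.4167.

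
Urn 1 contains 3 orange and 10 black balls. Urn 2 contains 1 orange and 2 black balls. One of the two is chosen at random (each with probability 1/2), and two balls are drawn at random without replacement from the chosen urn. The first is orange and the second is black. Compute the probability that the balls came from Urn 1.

P(E | Urn 1) = 5/26; P(E | Urn 2) = 1/3.
P(E) = 1/2·5/26 + 1/2·1/3 = 41/156.
By Bayes' rule, P(Urn 1 | E) = 5/52 / 41/156 = 15/41 ≈ 0.3659.

15/41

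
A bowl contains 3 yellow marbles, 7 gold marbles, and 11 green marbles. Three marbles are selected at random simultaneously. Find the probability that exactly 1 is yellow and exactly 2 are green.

Unordered draws without replacement: count favorable combinations over C(21,3).
Favorable = C(3,1) · C(7,0) · C(11,2) = 165; total = C(21,3) = 1330.
P = 165/1330 = 33/266 ≈ 0.1241.

33/266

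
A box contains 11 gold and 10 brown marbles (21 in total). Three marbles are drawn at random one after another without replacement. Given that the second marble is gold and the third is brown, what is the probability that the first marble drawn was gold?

P(first=gold and the second marble is gold and the third is brown) = (11/21)·(10/20)·(10/19) = 55/399.
P(E) = Σ over first color = 55/399 + 33/266 = 11/42.
By Bayes, P(first=gold | E) = 55/399 / 11/42 = 10/19 ≈ 0.5263.

10/19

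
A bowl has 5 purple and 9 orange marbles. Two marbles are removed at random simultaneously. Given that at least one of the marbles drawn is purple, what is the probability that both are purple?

2/11

P(both purple) = C(5,2)/C(14,2) = 10/91; P(at least one purple) = 1 − C(9,2)/C(14,2) = 55/91.
Since 'both purple' ⊆ 'at least one purple', P(both | at least one) = 10/91 / 55/91 = 2/11 ≈ 0.1818.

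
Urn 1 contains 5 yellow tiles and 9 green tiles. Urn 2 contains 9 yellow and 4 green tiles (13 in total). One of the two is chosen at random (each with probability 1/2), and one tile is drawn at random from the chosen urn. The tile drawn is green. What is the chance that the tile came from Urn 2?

P(green | Urn 1) = 9/14; P(green | Urn 2) = 4/13.
P(green) = 1/2·9/14 + 1/2·4/13 = 173/364.
By Bayes' rule, P(Urn 2 | green) = 2/13 / 173/364 = 56/173 ≈ 0.3237.

56/173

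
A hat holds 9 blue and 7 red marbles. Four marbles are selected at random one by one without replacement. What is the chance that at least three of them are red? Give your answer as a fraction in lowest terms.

Sum the hypergeometric tail for j = 3,…,4 red marbles.
Favorable = C(7,3)·C(9,1) + C(7,4)·C(9,0) = 350; total = C(16,4) = 1820.
P = 350/1820 = 5/26 ≈ 0.1923.

5/26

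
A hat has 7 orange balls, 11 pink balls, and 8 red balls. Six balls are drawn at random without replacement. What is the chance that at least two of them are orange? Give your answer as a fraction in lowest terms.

8693/16445

Sum the hypergeometric tail for j = 2,…,6 orange balls.
Favorable = C(7,2)·C(19,4) + C(7,3)·C(19,3) + C(7,4)·C(19,2) + C(7,5)·C(19,1) + C(7,6)·C(19,0) = 121702; total = C(26,6) = 230230.
P = 121702/230230 = 8693/16445 ≈ 0.5286.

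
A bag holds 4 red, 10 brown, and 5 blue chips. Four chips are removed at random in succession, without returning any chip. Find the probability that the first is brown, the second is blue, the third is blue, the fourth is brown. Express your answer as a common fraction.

25/1292

Multiply the conditional probability of each draw in order, without replacement, so each draw removes one from its color and from the total.
P = (10/19) · (5/18) · (4/17) · (9/16) = 25/1292 ≈ 0.0193.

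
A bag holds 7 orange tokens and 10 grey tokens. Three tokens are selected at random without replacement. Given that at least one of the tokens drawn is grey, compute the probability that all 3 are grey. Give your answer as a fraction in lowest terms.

8/43

P(all 3 grey) = C(10,3)/C(17,3) = 3/17; P(at least one grey) = 1 − C(7,3)/C(17,3) = 129/136.
Since 'all 3 grey' ⊆ 'at least one grey', P(all 3 | at least one) = 3/17 / 129/136 = 8/43 ≈ 0.1860.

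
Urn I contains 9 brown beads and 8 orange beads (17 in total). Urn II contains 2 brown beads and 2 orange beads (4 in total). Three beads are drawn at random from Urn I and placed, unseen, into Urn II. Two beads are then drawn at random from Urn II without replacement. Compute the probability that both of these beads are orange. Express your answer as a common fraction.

Condition on how many of the transferred beads are orange (from Urn I: 8 orange of 17; then Urn II has 7 total).
  0 orange: C(8,0)C(9,3)/C(17,3) = 21/170; then P = C(2,2)/C(7,2) = 1/21
  1 orange: C(8,1)C(9,2)/C(17,3) = 36/85; then P = C(3,2)/C(7,2) = 1/7
  2 orange: C(8,2)C(9,1)/C(17,3) = 63/170; then P = C(4,2)/C(7,2) = 2/7
  3 orange: C(8,3)C(9,0)/C(17,3) = 7/85; then P = C(5,2)/C(7,2) = 10/21
P(both orange) = 151/714 ≈ 0.2115.

151/714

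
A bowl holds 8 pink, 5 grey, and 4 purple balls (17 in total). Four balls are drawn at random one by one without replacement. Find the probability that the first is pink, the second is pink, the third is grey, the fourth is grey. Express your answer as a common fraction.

Multiply the conditional probability of each draw in order, without replacement, so each draw removes one from its color and from the total.
P = (8/17) · (7/16) · (5/15) · (4/14) = 1/51 ≈ 0.0196.

1/51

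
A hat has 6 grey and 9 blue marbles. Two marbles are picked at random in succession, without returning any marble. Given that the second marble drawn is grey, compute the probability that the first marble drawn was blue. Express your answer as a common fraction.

P(first=blue and the second marble drawn is grey) = (9/15)·(6/14) = 9/35.
P(the second marble drawn is grey) = Σ over first color = 1/7 + 9/35 = 2/5.
By Bayes, P(first=blue | the second marble drawn is grey) = 9/35 / 2/5 = 9/14 ≈ 0.6429.

9/14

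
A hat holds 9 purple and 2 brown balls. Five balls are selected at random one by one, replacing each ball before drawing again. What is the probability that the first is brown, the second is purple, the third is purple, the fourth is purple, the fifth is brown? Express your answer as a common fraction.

2916/161051

Multiply the conditional probability of each draw in order, with replacement (the composition resets each draw).
P = (2/11) · (9/11) · (9/11) · (9/11) · (2/11) = 2916/161051 ≈ 0.0181.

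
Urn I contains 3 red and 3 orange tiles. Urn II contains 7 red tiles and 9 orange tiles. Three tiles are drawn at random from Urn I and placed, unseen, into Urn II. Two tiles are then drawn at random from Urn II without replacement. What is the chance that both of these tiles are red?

Condition on how many of the transferred tiles are red (from Urn I: 3 red of 6; then Urn II has 19 total).
  0 red: C(3,0)C(3,3)/C(6,3) = 1/20; then P = C(7,2)/C(19,2) = 7/57
  1 red: C(3,1)C(3,2)/C(6,3) = 9/20; then P = C(8,2)/C(19,2) = 28/171
  2 red: C(3,2)C(3,1)/C(6,3) = 9/20; then P = C(9,2)/C(19,2) = 4/19
  3 red: C(3,3)C(3,0)/C(6,3) = 1/20; then P = C(10,2)/C(19,2) = 5/19
P(both red) = 107/570 ≈ 0.1877.

107/570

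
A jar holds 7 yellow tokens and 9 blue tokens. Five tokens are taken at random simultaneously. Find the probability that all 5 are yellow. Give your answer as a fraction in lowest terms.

1/208

Unordered draws without replacement: count favorable combinations over C(16,5).
Favorable = C(7,5) · C(9,0) = 21; total = C(16,5) = 4368.
P = 21/4368 = 1/208 ≈ 0.0048.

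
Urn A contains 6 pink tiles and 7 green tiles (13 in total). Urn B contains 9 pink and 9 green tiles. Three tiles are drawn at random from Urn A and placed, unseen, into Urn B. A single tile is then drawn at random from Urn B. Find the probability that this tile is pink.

Condition on how many of the transferred tiles are pink (from Urn A: 6 pink of 13; then Urn B has 21 total).
  0 pink: C(6,0)C(7,3)/C(13,3) = 35/286; then P = 9/21
  1 pink: C(6,1)C(7,2)/C(13,3) = 63/143; then P = 10/21
  2 pink: C(6,2)C(7,1)/C(13,3) = 105/286; then P = 11/21
  3 pink: C(6,3)C(7,0)/C(13,3) = 10/143; then P = 12/21
P(pink from Urn B) = 45/91 ≈ 0.4945.

45/91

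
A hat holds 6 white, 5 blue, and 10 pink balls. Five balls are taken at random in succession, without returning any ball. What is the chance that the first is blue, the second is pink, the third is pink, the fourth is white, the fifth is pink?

20/2261

Multiply the conditional probability of each draw in order, without replacement, so each draw removes one from its color and from the total.
P = (5/21) · (10/20) · (9/19) · (6/18) · (8/17) = 20/2261 ≈ 0.0088.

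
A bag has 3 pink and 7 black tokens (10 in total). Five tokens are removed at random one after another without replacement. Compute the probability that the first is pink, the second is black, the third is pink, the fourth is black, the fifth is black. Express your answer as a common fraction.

1/24

Multiply the conditional probability of each draw in order, without replacement, so each draw removes one from its color and from the total.
P = (3/10) · (7/9) · (2/8) · (6/7) · (5/6) = 1/24 ≈ 0.0417.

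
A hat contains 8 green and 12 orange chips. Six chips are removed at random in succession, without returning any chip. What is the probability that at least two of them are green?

Sum the hypergeometric tail for j = 2,…,6 green chips.
Favorable = C(8,2)·C(12,4) + C(8,3)·C(12,3) + C(8,4)·C(12,2) + C(8,5)·C(12,1) + C(8,6)·C(12,0) = 31500; total = C(20,6) = 38760.
P = 31500/38760 = 525/646 ≈ 0.8127.

525/646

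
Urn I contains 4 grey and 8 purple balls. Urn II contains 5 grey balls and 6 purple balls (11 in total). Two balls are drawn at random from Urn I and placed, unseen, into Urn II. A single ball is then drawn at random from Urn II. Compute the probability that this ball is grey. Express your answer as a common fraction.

Condition on how many of the transferred balls are grey (from Urn I: 4 grey of 12; then Urn II has 13 total).
  0 grey: C(4,0)C(8,2)/C(12,2) = 14/33; then P = 5/13
  1 grey: C(4,1)C(8,1)/C(12,2) = 16/33; then P = 6/13
  2 grey: C(4,2)C(8,0)/C(12,2) = 1/11; then P = 7/13
P(grey from Urn II) = 17/39 ≈ 0.4359.

17/39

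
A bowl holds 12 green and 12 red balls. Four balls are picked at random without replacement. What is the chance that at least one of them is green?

Use the complement: P(at least one green) = 1 − P(no green).
P(none) = C(12,4)/C(24,4) = 495/10626.
So P = 1 − 495/10626 = 307/322 ≈ 0.9534.

307/322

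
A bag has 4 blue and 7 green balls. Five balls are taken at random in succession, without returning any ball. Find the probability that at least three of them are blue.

13/66

Sum the hypergeometric tail for j = 3,…,4 blue balls.
Favorable = C(4,3)·C(7,2) + C(4,4)·C(7,1) = 91; total = C(11,5) = 462.
P = 91/462 = 13/66 ≈ 0.1970.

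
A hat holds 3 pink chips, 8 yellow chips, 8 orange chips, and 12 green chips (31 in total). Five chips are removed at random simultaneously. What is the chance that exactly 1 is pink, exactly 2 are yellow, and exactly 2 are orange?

112/8091

Unordered draws without replacement: count favorable combinations over C(31,5).
Favorable = C(3,1) · C(8,2) · C(8,2) · C(12,0) = 2352; total = C(31,5) = 169911.
P = 2352/169911 = 112/8091 ≈ 0.0138.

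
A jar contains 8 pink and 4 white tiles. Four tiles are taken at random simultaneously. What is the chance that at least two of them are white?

Sum the hypergeometric tail for j = 2,…,4 white tiles.
Favorable = C(4,2)·C(8,2) + C(4,3)·C(8,1) + C(4,4)·C(8,0) = 201; total = C(12,4) = 495.
P = 201/495 = 67/165 ≈ 0.4061.

67/165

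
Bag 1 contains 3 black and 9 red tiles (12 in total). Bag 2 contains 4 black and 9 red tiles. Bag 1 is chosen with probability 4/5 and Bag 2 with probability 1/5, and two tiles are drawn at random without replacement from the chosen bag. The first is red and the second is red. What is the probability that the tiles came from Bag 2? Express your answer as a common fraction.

P(E | Bag 1) = 6/11; P(E | Bag 2) = 6/13.
P(E) = 4/5·6/11 + 1/5·6/13 = 378/715.
By Bayes' rule, P(Bag 2 | E) = 6/65 / 378/715 = 11/63 ≈ 0.1746.

11/63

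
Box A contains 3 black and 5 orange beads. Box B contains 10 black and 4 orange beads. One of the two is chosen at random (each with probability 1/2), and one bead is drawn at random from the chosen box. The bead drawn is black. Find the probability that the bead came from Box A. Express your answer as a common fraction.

P(black | Box A) = 3/8; P(black | Box B) = 5/7.
P(black) = 1/2·3/8 + 1/2·5/7 = 61/112.
By Bayes' rule, P(Box A | black) = 3/16 / 61/112 = 21/61 ≈ 0.3443.

21/61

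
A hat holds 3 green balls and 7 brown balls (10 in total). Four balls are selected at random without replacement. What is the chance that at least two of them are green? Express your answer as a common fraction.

1/3

Sum the hypergeometric tail for j = 2,…,3 green balls.
Favorable = C(3,2)·C(7,2) + C(3,3)·C(7,1) = 70; total = C(10,4) = 210.
P = 70/210 = 1/3 ≈ 0.3333.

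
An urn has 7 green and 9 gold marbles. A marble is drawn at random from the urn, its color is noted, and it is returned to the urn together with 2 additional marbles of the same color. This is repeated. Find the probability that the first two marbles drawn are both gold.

After a gold draw the urn holds 11 gold out of 18.
P = (9/16)·(11/18) = 11/32 ≈ 0.3438.

11/32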